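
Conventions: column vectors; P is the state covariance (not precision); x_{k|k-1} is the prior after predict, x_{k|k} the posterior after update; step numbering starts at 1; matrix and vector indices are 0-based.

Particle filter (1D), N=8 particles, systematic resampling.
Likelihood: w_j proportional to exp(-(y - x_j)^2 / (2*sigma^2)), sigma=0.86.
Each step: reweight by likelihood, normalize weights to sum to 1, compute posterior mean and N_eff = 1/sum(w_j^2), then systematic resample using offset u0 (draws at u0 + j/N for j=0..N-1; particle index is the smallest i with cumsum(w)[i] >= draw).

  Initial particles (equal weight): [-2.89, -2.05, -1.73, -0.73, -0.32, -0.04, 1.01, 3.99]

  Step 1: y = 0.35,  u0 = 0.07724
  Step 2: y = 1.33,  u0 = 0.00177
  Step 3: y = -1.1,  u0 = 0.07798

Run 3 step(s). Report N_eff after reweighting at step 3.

step 1: w=[0.0003, 0.0070, 0.0184, 0.1559, 0.2533, 0.3095, 0.2555, 0.0000]  mean=0.0040  Neff=4.0006  idx=[3, 4, 4, 5, 5, 5, 6, 6]
step 2: w=[0.0184, 0.0515, 0.0515, 0.0912, 0.0912, 0.0912, 0.3026, 0.3026]  mean=0.5539  Neff=4.6800  idx=[0, 3, 4, 5, 6, 6, 7, 7]
step 3: w=[0.3628, 0.1862, 0.1862, 0.1862, 0.0196, 0.0196, 0.0196, 0.0196]  mean=-0.2079  Neff=4.2153  idx=[0, 0, 0, 1, 2, 2, 3, 5]

N_eff = 4.2153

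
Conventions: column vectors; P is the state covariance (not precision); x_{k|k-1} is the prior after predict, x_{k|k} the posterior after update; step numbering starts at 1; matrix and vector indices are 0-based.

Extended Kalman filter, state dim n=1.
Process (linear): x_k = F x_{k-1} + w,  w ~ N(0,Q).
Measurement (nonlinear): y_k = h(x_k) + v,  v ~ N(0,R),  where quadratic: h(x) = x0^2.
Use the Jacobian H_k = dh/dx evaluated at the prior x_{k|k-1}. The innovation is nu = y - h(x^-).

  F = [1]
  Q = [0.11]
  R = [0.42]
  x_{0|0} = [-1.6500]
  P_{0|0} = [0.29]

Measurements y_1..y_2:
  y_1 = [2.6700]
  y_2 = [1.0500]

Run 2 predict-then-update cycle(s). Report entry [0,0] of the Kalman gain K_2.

step 1: x^-=[-1.6500]  P^-=[0.4000]  H_jac=[-3.3000]  S=[4.7760]  K=[-0.2764]  nu=[-0.0525]  x^+=[-1.6355]  P^+=[0.0352]
step 2: x^-=[-1.6355]  P^-=[0.1452]  H_jac=[-3.2710]  S=[1.9733]  K=[-0.2406]  nu=[-1.6248]  x^+=[-1.2445]  P^+=[0.0309]

K[0,0] = -0.2406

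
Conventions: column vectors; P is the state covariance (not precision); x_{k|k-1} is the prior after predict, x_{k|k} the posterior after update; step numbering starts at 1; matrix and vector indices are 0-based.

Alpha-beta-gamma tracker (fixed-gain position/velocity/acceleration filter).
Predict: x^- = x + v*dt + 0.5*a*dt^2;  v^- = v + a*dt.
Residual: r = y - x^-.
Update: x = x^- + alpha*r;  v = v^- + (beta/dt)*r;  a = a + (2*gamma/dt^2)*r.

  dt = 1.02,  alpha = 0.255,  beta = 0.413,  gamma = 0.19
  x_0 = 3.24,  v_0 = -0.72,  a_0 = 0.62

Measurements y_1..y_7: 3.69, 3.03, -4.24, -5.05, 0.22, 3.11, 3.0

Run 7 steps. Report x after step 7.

x_post = -3.6630

step 1: x_pred=2.8281  r=0.8619  x^+=3.0479  v^+=0.2614  a^+=0.9348
step 2: x_pred=3.8008  r=-0.7708  x^+=3.6042  v^+=0.9028  a^+=0.6533
step 3: x_pred=4.8649  r=-9.1049  x^+=2.5431  v^+=-2.1175  a^+=-2.6722
step 4: x_pred=-1.0068  r=-4.0432  x^+=-2.0378  v^+=-6.4803  a^+=-4.1490
step 5: x_pred=-10.8060  r=11.0260  x^+=-7.9944  v^+=-6.2478  a^+=-0.1218
step 6: x_pred=-14.4305  r=17.5405  x^+=-9.9577  v^+=0.7301  a^+=6.2847
step 7: x_pred=-5.9436  r=8.9436  x^+=-3.6630  v^+=10.7618  a^+=9.5514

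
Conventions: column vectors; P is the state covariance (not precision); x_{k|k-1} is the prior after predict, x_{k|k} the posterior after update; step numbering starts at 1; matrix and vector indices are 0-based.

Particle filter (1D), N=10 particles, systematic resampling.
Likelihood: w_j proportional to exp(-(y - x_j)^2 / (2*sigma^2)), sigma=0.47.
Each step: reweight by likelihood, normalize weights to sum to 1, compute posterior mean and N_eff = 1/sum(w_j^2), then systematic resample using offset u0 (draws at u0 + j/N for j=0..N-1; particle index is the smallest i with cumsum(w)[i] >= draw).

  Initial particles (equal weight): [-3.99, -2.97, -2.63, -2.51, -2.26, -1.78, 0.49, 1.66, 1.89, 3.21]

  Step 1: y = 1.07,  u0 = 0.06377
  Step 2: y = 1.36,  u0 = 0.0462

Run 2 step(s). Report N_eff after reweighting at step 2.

step 1: w=[0.0000, 0.0000, 0.0000, 0.0000, 0.0000, 0.0000, 0.4096, 0.3989, 0.1915, 0.0000]  mean=1.2248  Neff=2.7506  idx=[6, 6, 6, 6, 7, 7, 7, 7, 8, 8]
step 2: w=[0.0357, 0.0357, 0.0357, 0.0357, 0.1618, 0.1618, 0.1618, 0.1618, 0.1050, 0.1050]  mean=1.5410  Neff=7.5864  idx=[1, 4, 4, 5, 5, 6, 7, 7, 8, 9]

N_eff = 7.5864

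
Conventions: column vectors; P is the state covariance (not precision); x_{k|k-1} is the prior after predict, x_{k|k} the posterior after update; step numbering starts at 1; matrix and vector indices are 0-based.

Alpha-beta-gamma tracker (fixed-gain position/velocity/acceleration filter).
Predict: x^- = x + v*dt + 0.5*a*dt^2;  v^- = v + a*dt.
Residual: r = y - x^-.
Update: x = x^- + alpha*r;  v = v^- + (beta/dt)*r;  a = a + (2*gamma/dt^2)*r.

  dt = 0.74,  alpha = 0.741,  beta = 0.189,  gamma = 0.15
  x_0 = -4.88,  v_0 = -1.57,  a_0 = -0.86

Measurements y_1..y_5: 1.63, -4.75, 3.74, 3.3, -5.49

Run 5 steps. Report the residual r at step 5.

resid = -14.2486

step 1: x_pred=-6.2773  r=7.9073  x^+=-0.4180  v^+=-0.1868  a^+=3.4720
step 2: x_pred=0.3944  r=-5.1444  x^+=-3.4176  v^+=1.0685  a^+=0.6536
step 3: x_pred=-2.4479  r=6.1879  x^+=2.1373  v^+=3.1326  a^+=4.0437
step 4: x_pred=5.5626  r=-2.2626  x^+=3.8860  v^+=5.5471  a^+=2.8041
step 5: x_pred=8.7586  r=-14.2486  x^+=-1.7996  v^+=3.9829  a^+=-5.0019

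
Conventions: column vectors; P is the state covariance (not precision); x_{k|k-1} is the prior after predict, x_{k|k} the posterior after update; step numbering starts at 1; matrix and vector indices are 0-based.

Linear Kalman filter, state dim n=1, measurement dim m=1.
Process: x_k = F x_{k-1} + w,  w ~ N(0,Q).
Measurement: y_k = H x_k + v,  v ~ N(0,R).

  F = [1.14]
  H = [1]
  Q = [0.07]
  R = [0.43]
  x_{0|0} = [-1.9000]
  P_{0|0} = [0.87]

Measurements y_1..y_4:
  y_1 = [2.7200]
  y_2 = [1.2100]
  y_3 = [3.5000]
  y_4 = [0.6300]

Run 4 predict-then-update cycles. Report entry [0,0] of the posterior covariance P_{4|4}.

step 1: x^-=[-2.1660]  P^-=[1.2007]  S=[1.6307]  K=[0.7363]  nu=[4.8860]  x^+=[1.4316]  P^+=[0.3166]
step 2: x^-=[1.6320]  P^-=[0.4815]  S=[0.9115]  K=[0.5282]  nu=[-0.4220]  x^+=[1.4091]  P^+=[0.2271]
step 3: x^-=[1.6064]  P^-=[0.3652]  S=[0.7952]  K=[0.4592]  nu=[1.8936]  x^+=[2.4760]  P^+=[0.1975]
step 4: x^-=[2.8227]  P^-=[0.3266]  S=[0.7566]  K=[0.4317]  nu=[-2.1927]  x^+=[1.8761]  P^+=[0.1856]

P_post[0,0] = 0.1856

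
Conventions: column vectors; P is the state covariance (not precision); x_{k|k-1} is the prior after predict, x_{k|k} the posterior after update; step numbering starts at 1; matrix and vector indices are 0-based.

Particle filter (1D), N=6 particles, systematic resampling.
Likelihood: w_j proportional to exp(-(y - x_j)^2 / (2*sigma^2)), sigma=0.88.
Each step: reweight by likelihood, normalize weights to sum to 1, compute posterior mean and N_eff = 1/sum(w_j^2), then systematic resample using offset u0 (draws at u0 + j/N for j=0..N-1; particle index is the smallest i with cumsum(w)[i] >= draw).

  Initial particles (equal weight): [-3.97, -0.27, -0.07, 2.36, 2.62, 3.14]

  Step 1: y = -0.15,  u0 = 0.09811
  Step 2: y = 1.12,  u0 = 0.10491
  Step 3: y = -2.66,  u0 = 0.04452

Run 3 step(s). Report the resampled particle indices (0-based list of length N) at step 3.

resampled_idx = [0, 0, 1, 2, 3, 5]

step 1: w=[0.0000, 0.4925, 0.4950, 0.0085, 0.0035, 0.0005]  mean=-0.1371  Neff=2.0506  idx=[1, 1, 1, 2, 2, 2]
step 2: w=[0.1392, 0.1392, 0.1392, 0.1942, 0.1942, 0.1942]  mean=-0.1535  Neff=5.8409  idx=[0, 1, 3, 3, 4, 5]
step 3: w=[0.2437, 0.2437, 0.1281, 0.1281, 0.1281, 0.1281]  mean=-0.1675  Neff=5.4204  idx=[0, 0, 1, 2, 3, 5]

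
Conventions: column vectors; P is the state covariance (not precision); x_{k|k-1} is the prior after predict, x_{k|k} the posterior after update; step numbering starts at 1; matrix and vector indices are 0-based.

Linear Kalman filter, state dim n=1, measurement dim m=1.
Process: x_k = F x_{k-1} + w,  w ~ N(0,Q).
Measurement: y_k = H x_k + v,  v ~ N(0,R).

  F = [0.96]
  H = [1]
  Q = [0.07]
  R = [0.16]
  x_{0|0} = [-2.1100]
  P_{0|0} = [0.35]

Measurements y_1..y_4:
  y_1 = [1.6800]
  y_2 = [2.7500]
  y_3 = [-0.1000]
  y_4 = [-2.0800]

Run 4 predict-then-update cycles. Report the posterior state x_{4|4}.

x_post = [-0.5591]

step 1: x^-=[-2.0256]  P^-=[0.3926]  S=[0.5526]  K=[0.7104]  nu=[3.7056]  x^+=[0.6070]  P^+=[0.1137]
step 2: x^-=[0.5827]  P^-=[0.1748]  S=[0.3348]  K=[0.5220]  nu=[2.1673]  x^+=[1.7141]  P^+=[0.0835]
step 3: x^-=[1.6456]  P^-=[0.1470]  S=[0.3070]  K=[0.4788]  nu=[-1.7456]  x^+=[0.8098]  P^+=[0.0766]
step 4: x^-=[0.7774]  P^-=[0.1406]  S=[0.3006]  K=[0.4677]  nu=[-2.8574]  x^+=[-0.5591]  P^+=[0.0748]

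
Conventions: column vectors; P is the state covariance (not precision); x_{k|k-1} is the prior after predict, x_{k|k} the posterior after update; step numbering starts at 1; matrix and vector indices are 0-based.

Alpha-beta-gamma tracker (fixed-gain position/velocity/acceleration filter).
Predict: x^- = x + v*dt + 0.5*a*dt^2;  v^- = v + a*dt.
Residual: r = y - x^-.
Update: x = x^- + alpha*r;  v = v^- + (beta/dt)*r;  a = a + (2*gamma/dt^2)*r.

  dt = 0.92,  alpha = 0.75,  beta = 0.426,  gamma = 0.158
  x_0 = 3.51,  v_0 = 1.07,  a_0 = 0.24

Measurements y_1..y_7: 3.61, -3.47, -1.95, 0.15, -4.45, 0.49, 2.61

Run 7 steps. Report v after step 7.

step 1: x_pred=4.5960  r=-0.9860  x^+=3.8565  v^+=0.8343  a^+=-0.1281
step 2: x_pred=4.5698  r=-8.0398  x^+=-1.4601  v^+=-3.0064  a^+=-3.1297
step 3: x_pred=-5.5504  r=3.6004  x^+=-2.8501  v^+=-4.2186  a^+=-1.7855
step 4: x_pred=-7.4868  r=7.6368  x^+=-1.7592  v^+=-2.3251  a^+=1.0657
step 5: x_pred=-3.4473  r=-1.0027  x^+=-4.1993  v^+=-1.8090  a^+=0.6913
step 6: x_pred=-5.5710  r=6.0610  x^+=-1.0253  v^+=1.6335  a^+=2.9542
step 7: x_pred=1.7278  r=0.8822  x^+=2.3894  v^+=4.7599  a^+=3.2835

v_post = 4.7599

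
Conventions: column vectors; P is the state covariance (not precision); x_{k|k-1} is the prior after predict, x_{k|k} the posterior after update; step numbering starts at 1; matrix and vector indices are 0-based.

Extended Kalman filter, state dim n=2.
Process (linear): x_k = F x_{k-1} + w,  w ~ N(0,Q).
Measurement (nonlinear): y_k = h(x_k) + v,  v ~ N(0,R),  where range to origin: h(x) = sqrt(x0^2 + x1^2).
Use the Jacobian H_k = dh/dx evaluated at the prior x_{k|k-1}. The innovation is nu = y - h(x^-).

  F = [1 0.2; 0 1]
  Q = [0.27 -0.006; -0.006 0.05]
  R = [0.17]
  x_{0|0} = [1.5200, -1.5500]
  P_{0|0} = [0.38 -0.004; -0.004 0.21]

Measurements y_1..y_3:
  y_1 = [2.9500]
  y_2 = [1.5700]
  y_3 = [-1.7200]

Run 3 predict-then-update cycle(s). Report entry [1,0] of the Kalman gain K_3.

step 1: x^-=[1.2100, -1.5500]  P^-=[0.6568 0.0320; 0.0320 0.2600]  H_jac=[0.6153 -0.7883]  S=[0.5492]  K=[0.6900; -0.3373]  nu=[0.9836]  x^+=[1.8887, -1.8818]  P^+=[0.3953 0.1598; 0.1598 0.1975]
step 2: x^-=[1.5123, -1.8818]  P^-=[0.7372 0.1933; 0.1933 0.2475]  H_jac=[0.6264 -0.7795]  S=[0.4209]  K=[0.7392; -0.1707]  nu=[-0.8442]  x^+=[0.8883, -1.7377]  P^+=[0.5072 0.2464; 0.2464 0.2353]
step 3: x^-=[0.5408, -1.7377]  P^-=[0.8852 0.2875; 0.2875 0.2853]  H_jac=[0.2971 -0.9548]  S=[0.3451]  K=[-0.0332; -0.5417]  nu=[-3.5399]  x^+=[0.6583, 0.1799]  P^+=[0.8848 0.2813; 0.2813 0.1840]

K[1,0] = -0.5417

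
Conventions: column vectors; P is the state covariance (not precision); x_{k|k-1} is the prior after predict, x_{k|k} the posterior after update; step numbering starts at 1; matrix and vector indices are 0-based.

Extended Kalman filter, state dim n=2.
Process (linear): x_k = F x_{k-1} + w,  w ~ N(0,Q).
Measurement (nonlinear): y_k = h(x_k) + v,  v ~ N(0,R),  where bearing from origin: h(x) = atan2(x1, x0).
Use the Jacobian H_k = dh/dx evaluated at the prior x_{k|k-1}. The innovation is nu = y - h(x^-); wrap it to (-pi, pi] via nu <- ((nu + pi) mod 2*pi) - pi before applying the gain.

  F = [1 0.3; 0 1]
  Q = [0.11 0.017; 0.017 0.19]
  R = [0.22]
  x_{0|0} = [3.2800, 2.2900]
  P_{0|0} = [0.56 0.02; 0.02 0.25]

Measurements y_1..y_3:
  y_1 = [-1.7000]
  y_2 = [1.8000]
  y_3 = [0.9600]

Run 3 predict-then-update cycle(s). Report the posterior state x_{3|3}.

x_post = [5.5951, 2.4429]

step 1: x^-=[3.9670, 2.2900]  P^-=[0.7045 0.1120; 0.1120 0.4400]  H_jac=[-0.1091 0.1891]  S=[0.2395]  K=[-0.2326; 0.2963]  nu=[-2.2235]  x^+=[4.4843, 1.6311]  P^+=[0.6915 0.1285; 0.1285 0.4190]
step 2: x^-=[4.9736, 1.6311]  P^-=[0.9164 0.2712; 0.2712 0.6090]  H_jac=[-0.0595 0.1815]  S=[0.2375]  K=[-0.0224; 0.3976]  nu=[1.4831]  x^+=[4.9404, 2.2208]  P^+=[0.9162 0.2733; 0.2733 0.5714]
step 3: x^-=[5.6066, 2.2208]  P^-=[1.2417 0.4617; 0.4617 0.7614]  H_jac=[-0.0611 0.1542]  S=[0.2340]  K=[-0.0198; 0.3811]  nu=[0.5829]  x^+=[5.5951, 2.4429]  P^+=[1.2416 0.4635; 0.4635 0.7274]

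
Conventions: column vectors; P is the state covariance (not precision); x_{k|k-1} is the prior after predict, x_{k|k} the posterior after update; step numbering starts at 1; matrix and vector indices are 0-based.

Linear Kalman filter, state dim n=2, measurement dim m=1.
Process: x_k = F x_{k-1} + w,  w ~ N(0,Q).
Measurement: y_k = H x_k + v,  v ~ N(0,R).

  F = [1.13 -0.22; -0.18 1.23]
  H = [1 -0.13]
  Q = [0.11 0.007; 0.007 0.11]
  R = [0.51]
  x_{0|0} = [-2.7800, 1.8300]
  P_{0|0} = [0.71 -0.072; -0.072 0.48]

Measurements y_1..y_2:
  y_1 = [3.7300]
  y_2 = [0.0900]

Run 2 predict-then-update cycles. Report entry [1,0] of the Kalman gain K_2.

step 1: x^-=[-3.5440, 2.7513]  P^-=[1.0756 -0.3702; -0.3702 0.8911]  S=[1.6969]  K=[0.6622; -0.2864]  nu=[7.6317]  x^+=[1.5099, 0.5653]  P^+=[0.3314 -0.0483; -0.0483 0.7519]
step 2: x^-=[1.5818, 0.4236]  P^-=[0.5937 -0.3330; -0.3330 1.2796]  S=[1.2119]  K=[0.5256; -0.4120]  nu=[-1.4367]  x^+=[0.8267, 1.0155]  P^+=[0.2589 -0.0705; -0.0705 1.0739]

K[1,0] = -0.4120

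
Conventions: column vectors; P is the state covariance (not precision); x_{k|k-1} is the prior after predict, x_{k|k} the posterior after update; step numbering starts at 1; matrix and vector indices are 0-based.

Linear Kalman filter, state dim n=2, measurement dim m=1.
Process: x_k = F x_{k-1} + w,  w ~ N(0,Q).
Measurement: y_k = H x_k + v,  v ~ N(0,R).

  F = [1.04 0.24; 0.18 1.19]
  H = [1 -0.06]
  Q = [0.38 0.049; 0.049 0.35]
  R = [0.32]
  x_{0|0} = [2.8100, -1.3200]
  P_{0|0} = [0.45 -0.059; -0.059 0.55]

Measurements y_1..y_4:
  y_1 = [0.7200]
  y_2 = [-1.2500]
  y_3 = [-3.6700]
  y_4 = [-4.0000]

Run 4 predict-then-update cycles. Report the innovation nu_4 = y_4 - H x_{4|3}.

step 1: x^-=[2.6056, -1.0650]  P^-=[0.8689 0.2148; 0.2148 1.1182]  S=[1.1672]  K=[0.7334; 0.1265]  nu=[-1.9495]  x^+=[1.1758, -1.3116]  P^+=[0.2411 0.1065; 0.1065 1.0995]
step 2: x^-=[0.9080, -1.3492]  P^-=[0.7572 0.5445; 0.5445 1.9604]  S=[1.0189]  K=[0.7111; 0.4189]  nu=[-2.2390]  x^+=[-0.6841, -2.2872]  P^+=[0.2420 0.2409; 0.2409 1.7816]
step 3: x^-=[-1.2604, -2.8449]  P^-=[0.8647 0.9117; 0.9117 2.9839]  S=[1.0860]  K=[0.7458; 0.6747]  nu=[-2.5803]  x^+=[-3.1848, -4.5857]  P^+=[0.2606 0.3653; 0.3653 2.4896]
step 4: x^-=[-4.4128, -6.0303]  P^-=[0.9876 1.2767; 1.2767 4.0405]  S=[1.1689]  K=[0.7793; 0.8848]  nu=[0.0510]  x^+=[-4.3731, -5.9852]  P^+=[0.2776 0.4706; 0.4706 3.1254]

innov = [0.0510]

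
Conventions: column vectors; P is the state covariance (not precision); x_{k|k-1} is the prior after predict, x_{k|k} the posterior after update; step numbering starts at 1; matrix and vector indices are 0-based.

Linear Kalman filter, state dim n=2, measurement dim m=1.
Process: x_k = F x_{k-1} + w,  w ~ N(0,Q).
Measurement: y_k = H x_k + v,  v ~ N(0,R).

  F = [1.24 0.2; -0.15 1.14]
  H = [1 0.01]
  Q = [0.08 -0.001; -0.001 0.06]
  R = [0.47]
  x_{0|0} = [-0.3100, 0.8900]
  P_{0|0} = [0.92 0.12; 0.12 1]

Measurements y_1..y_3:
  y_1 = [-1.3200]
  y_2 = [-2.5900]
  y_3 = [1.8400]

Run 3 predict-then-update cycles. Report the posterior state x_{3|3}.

x_post = [0.0479, 3.1312]

step 1: x^-=[-0.2064, 1.0611]  P^-=[1.5941 0.2219; 0.2219 1.3393]  S=[2.0687]  K=[0.7717; 0.1137]  nu=[-1.1242]  x^+=[-1.0739, 0.9332]  P^+=[0.3623 0.0403; 0.0403 1.3125]
step 2: x^-=[-1.1450, 1.2250]  P^-=[0.7095 0.2867; 0.2867 1.7601]  S=[1.1855]  K=[0.6010; 0.2567]  nu=[-1.4572]  x^+=[-2.0208, 0.8509]  P^+=[0.2814 0.1038; 0.1038 1.6820]
step 3: x^-=[-2.3355, 1.2732]  P^-=[0.6315 0.4738; 0.4738 2.2167]  S=[1.1112]  K=[0.5726; 0.4463]  nu=[4.1628]  x^+=[0.0479, 3.1312]  P^+=[0.2672 0.1898; 0.1898 1.9954]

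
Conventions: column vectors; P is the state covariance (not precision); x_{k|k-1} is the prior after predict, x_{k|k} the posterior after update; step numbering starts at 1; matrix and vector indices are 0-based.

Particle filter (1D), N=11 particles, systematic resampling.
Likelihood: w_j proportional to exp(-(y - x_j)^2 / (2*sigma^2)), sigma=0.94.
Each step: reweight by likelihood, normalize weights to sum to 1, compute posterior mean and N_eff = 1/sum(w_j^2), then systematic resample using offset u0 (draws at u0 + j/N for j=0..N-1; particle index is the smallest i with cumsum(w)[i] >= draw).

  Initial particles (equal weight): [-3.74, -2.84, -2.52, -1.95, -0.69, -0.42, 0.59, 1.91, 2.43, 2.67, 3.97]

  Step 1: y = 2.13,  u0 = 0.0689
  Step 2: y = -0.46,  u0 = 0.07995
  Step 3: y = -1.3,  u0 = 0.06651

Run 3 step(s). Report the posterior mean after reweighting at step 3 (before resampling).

step 1: w=[0.0000, 0.0000, 0.0000, 0.0000, 0.0035, 0.0078, 0.0813, 0.3025, 0.2955, 0.2636, 0.0458]  mean=2.2237  Neff=3.8894  idx=[6, 7, 7, 7, 8, 8, 8, 9, 9, 9, 10]
step 2: w=[0.7665, 0.0596, 0.0596, 0.0596, 0.0127, 0.0127, 0.0127, 0.0056, 0.0056, 0.0056, 0.0000]  mean=0.9309  Neff=1.6704  idx=[0, 0, 0, 0, 0, 0, 0, 0, 1, 3, 8]
step 3: w=[0.1243, 0.1243, 0.1243, 0.1243, 0.1243, 0.1243, 0.1243, 0.1243, 0.0028, 0.0028, 0.0001]  mean=0.5975  Neff=8.0899  idx=[0, 1, 1, 2, 3, 4, 4, 5, 6, 7, 7]

post_mean = 0.5975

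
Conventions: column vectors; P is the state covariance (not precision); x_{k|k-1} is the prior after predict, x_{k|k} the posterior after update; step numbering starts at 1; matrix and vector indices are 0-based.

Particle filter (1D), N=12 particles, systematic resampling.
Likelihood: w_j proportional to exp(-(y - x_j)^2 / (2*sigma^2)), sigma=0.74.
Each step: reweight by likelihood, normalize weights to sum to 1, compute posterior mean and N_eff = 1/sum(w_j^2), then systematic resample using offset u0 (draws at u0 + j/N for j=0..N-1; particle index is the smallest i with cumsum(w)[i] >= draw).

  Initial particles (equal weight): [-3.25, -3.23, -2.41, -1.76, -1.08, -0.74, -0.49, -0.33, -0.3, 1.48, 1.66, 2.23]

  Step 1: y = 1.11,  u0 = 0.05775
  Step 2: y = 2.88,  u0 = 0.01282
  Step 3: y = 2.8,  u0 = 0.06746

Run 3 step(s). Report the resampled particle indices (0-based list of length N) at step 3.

step 1: w=[0.0000, 0.0000, 0.0000, 0.0002, 0.0052, 0.0181, 0.0398, 0.0621, 0.0671, 0.3637, 0.3127, 0.1311]  mean=1.2703  Neff=3.8826  idx=[6, 8, 9, 9, 9, 9, 10, 10, 10, 10, 11, 11]
step 2: w=[0.0000, 0.0000, 0.0547, 0.0547, 0.0547, 0.0547, 0.0841, 0.0841, 0.0841, 0.0841, 0.2225, 0.2225]  mean=1.8742  Neff=7.1815  idx=[2, 3, 5, 6, 7, 8, 9, 10, 10, 10, 11, 11]
step 3: w=[0.0367, 0.0367, 0.0367, 0.0550, 0.0550, 0.0550, 0.0550, 0.1340, 0.1340, 0.1340, 0.1340, 0.1340]  mean=2.0220  Neff=9.4450  idx=[1, 3, 5, 6, 7, 8, 8, 9, 10, 10, 11, 11]

resampled_idx = [1, 3, 5, 6, 7, 8, 8, 9, 10, 10, 11, 11]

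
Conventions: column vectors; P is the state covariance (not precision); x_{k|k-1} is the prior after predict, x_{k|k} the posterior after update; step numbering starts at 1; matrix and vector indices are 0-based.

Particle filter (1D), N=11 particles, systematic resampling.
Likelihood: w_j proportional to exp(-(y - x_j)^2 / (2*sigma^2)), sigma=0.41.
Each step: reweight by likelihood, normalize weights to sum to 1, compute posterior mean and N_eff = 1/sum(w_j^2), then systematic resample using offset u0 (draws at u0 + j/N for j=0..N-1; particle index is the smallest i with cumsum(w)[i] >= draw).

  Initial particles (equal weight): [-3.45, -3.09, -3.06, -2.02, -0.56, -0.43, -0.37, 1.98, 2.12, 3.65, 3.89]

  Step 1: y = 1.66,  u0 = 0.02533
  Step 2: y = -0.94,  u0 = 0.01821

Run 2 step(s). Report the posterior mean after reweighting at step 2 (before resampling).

post_mean = 1.9863

step 1: w=[0.0000, 0.0000, 0.0000, 0.0000, 0.0000, 0.0000, 0.0000, 0.5805, 0.4195, 0.0000, 0.0000]  mean=2.0387  Neff=1.9495  idx=[7, 7, 7, 7, 7, 7, 7, 8, 8, 8, 8]
step 2: w=[0.1364, 0.1364, 0.1364, 0.1364, 0.1364, 0.1364, 0.1364, 0.0113, 0.0113, 0.0113, 0.0113]  mean=1.9863  Neff=7.6488  idx=[0, 0, 1, 2, 2, 3, 4, 4, 5, 6, 6]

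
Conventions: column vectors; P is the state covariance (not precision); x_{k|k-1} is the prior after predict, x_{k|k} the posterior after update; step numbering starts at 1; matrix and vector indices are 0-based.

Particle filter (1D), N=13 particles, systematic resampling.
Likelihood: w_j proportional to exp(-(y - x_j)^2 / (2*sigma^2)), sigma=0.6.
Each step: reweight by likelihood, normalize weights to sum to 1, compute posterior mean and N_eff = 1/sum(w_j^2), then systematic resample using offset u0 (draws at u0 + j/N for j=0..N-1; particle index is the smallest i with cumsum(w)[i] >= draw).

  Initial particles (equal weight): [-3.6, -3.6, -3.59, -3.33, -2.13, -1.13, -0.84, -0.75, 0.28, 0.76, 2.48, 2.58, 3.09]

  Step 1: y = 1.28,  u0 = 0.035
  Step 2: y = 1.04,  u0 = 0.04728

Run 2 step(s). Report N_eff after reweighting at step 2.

step 1: w=[0.0000, 0.0000, 0.0000, 0.0000, 0.0000, 0.0003, 0.0016, 0.0028, 0.2107, 0.5805, 0.1144, 0.0808, 0.0089]  mean=1.0162  Neff=2.4933  idx=[8, 8, 8, 9, 9, 9, 9, 9, 9, 9, 10, 10, 11]
step 2: w=[0.0577, 0.0577, 0.0577, 0.1154, 0.1154, 0.1154, 0.1154, 0.1154, 0.1154, 0.1154, 0.0072, 0.0072, 0.0048]  mean=0.7105  Neff=9.6793  idx=[0, 2, 3, 3, 4, 5, 5, 6, 7, 7, 8, 9, 9]

N_eff = 9.6793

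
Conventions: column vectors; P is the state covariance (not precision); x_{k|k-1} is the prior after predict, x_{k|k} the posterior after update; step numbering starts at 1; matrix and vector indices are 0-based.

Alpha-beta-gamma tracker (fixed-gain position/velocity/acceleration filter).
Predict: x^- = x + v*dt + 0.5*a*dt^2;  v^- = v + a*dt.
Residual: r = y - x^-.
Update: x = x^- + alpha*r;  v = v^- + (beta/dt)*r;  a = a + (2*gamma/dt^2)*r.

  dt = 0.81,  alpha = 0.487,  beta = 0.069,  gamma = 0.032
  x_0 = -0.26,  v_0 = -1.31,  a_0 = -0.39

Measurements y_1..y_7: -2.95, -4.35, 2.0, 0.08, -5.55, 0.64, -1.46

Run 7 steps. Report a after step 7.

a_post = 0.9796

step 1: x_pred=-1.4490  r=-1.5010  x^+=-2.1800  v^+=-1.7538  a^+=-0.5364
step 2: x_pred=-3.7765  r=-0.5735  x^+=-4.0558  v^+=-2.2371  a^+=-0.5924
step 3: x_pred=-6.0622  r=8.0622  x^+=-2.1359  v^+=-2.0301  a^+=0.1941
step 4: x_pred=-3.7166  r=3.7966  x^+=-1.8677  v^+=-1.5495  a^+=0.5644
step 5: x_pred=-2.9376  r=-2.6124  x^+=-4.2098  v^+=-1.3149  a^+=0.3096
step 6: x_pred=-5.1733  r=5.8133  x^+=-2.3422  v^+=-0.5689  a^+=0.8767
step 7: x_pred=-2.5154  r=1.0554  x^+=-2.0014  v^+=0.2311  a^+=0.9796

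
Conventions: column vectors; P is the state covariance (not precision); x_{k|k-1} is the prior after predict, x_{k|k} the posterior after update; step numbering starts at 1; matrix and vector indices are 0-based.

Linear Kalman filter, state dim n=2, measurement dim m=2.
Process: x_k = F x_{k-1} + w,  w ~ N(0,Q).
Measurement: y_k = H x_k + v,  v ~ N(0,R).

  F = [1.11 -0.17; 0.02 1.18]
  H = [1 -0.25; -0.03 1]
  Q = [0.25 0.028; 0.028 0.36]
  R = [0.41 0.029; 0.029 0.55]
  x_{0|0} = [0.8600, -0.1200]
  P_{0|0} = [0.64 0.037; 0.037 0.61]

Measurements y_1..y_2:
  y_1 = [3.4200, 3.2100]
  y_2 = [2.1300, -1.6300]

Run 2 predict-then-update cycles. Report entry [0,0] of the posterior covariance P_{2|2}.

step 1: x^-=[0.9750, -0.1244]  P^-=[1.0422 -0.0318; -0.0318 1.2114]  S=[1.5438 -0.3372; -0.3372 1.7642]  K=[0.7017 0.0983; -0.0696 0.6739]  nu=[2.4139, 3.3636]  x^+=[2.9997, 1.9743]  P^+=[0.3115 0.0838; 0.0838 0.3711]
step 2: x^-=[2.9940, 2.3896]  P^-=[0.6129 0.0699; 0.0699 0.8808]  S=[1.0430 -0.1391; -0.1391 1.4272]  K=[0.5833 0.0930; -0.0628 0.6096]  nu=[-0.2666, -3.9298]  x^+=[2.4731, 0.0108]  P^+=[0.2608 0.0759; 0.0759 0.3357]

P_post[0,0] = 0.2608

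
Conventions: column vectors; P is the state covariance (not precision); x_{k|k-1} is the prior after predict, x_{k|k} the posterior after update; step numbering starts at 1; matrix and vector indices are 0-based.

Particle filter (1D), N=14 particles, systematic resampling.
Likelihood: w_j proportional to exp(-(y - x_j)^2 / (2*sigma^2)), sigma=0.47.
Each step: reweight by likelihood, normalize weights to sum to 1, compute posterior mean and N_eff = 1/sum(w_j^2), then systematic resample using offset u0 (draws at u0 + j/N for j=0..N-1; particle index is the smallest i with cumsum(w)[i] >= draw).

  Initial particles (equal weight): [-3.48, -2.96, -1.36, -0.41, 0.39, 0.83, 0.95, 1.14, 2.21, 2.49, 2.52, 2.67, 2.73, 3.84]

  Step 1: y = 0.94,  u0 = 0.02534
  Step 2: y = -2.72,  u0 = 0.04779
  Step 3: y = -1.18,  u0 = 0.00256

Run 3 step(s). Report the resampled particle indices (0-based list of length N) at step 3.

resampled_idx = [0, 1, 2, 3, 4, 5, 6, 7, 8, 9, 10, 11, 12, 13]

step 1: w=[0.0000, 0.0000, 0.0000, 0.0047, 0.1465, 0.2827, 0.2904, 0.2654, 0.0075, 0.0013, 0.0010, 0.0003, 0.0002, 0.0000]  mean=0.8921  Neff=3.9032  idx=[4, 4, 5, 5, 5, 5, 6, 6, 6, 6, 7, 7, 7, 7]
step 2: w=[0.4985, 0.4985, 0.0007, 0.0007, 0.0007, 0.0007, 0.0001, 0.0001, 0.0001, 0.0001, 0.0000, 0.0000, 0.0000, 0.0000]  mean=0.3914  Neff=2.0121  idx=[0, 0, 0, 0, 0, 0, 0, 1, 1, 1, 1, 1, 1, 1]
step 3: w=[0.0714, 0.0714, 0.0714, 0.0714, 0.0714, 0.0714, 0.0714, 0.0714, 0.0714, 0.0714, 0.0714, 0.0714, 0.0714, 0.0714]  mean=0.3900  Neff=14.0000  idx=[0, 1, 2, 3, 4, 5, 6, 7, 8, 9, 10, 11, 12, 13]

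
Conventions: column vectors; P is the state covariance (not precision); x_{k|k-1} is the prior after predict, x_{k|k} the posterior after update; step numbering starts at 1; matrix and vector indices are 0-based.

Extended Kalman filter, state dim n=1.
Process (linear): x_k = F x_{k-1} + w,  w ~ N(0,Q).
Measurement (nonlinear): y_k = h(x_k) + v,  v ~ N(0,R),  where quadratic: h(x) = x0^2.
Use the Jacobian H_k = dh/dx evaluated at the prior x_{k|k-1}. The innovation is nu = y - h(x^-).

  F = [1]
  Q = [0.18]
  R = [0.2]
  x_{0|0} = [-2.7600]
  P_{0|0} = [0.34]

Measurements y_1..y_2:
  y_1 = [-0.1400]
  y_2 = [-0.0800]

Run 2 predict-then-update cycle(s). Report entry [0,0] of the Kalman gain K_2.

K[0,0] = -0.3190

step 1: x^-=[-2.7600]  P^-=[0.5200]  H_jac=[-5.5200]  S=[16.0446]  K=[-0.1789]  nu=[-7.7576]  x^+=[-1.3722]  P^+=[0.0065]
step 2: x^-=[-1.3722]  P^-=[0.1865]  H_jac=[-2.7443]  S=[1.6044]  K=[-0.3190]  nu=[-1.9628]  x^+=[-0.7461]  P^+=[0.0232]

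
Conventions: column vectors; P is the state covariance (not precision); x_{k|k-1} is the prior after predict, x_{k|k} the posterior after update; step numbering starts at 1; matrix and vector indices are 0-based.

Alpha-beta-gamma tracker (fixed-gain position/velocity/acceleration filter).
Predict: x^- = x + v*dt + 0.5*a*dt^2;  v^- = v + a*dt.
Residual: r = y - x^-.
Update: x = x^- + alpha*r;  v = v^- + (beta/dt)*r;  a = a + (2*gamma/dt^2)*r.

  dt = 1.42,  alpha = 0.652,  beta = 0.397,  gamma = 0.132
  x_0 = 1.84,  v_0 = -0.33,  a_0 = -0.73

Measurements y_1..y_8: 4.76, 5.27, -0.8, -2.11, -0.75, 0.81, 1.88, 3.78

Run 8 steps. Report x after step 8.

step 1: x_pred=0.6354  r=4.1246  x^+=3.3246  v^+=-0.2135  a^+=-0.1900
step 2: x_pred=2.8300  r=2.4400  x^+=4.4209  v^+=0.1989  a^+=0.1295
step 3: x_pred=4.8339  r=-5.6339  x^+=1.1606  v^+=-1.1923  a^+=-0.6081
step 4: x_pred=-1.1456  r=-0.9644  x^+=-1.7744  v^+=-2.3255  a^+=-0.7344
step 5: x_pred=-5.8170  r=5.0670  x^+=-2.5133  v^+=-1.9517  a^+=-0.0710
step 6: x_pred=-5.3564  r=6.1664  x^+=-1.3359  v^+=-0.3286  a^+=0.7363
step 7: x_pred=-1.0601  r=2.9401  x^+=0.8568  v^+=1.5390  a^+=1.1213
step 8: x_pred=4.1727  r=-0.3927  x^+=3.9167  v^+=3.0214  a^+=1.0699

x_post = 3.9167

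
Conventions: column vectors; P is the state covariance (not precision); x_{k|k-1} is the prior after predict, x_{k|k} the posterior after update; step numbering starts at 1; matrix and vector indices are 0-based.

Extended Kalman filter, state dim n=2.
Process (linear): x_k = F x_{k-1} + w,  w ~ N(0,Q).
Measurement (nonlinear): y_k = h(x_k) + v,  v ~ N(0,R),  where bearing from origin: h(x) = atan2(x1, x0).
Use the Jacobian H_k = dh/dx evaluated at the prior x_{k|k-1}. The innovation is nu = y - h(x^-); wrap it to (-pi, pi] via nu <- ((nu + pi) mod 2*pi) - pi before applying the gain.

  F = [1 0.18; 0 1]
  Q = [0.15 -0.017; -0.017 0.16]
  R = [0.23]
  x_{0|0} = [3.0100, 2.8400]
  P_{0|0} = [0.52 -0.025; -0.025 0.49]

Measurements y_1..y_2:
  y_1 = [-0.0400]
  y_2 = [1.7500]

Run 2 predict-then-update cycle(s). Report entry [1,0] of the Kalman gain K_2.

step 1: x^-=[3.5212, 2.8400]  P^-=[0.6769 0.0462; 0.0462 0.6500]  H_jac=[-0.1388 0.1721]  S=[0.2601]  K=[-0.3306; 0.4054]  nu=[-0.7187]  x^+=[3.7588, 2.5486]  P^+=[0.6484 0.0811; 0.0811 0.6073]
step 2: x^-=[4.2176, 2.5486]  P^-=[0.8473 0.1734; 0.1734 0.7673]  H_jac=[-0.1050 0.1737]  S=[0.2562]  K=[-0.2296; 0.4492]  nu=[1.2064]  x^+=[3.9406, 3.0906]  P^+=[0.8338 0.1998; 0.1998 0.7156]

K[1,0] = 0.4492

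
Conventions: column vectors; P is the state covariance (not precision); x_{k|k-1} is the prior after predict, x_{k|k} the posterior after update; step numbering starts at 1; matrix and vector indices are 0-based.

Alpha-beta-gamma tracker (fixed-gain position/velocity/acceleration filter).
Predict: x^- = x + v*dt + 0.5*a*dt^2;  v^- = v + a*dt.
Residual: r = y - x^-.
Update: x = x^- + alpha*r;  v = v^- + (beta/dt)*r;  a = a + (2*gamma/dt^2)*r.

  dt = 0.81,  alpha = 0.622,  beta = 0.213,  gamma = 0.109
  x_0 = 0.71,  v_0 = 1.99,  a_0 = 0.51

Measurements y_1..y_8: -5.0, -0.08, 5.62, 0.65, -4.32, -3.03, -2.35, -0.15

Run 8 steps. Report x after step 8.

x_post = -2.4995

step 1: x_pred=2.4892  r=-7.4892  x^+=-2.1691  v^+=0.4337  a^+=-1.9784
step 2: x_pred=-2.4668  r=2.3868  x^+=-0.9822  v^+=-0.5412  a^+=-1.1854
step 3: x_pred=-1.8094  r=7.4294  x^+=2.8117  v^+=0.4524  a^+=1.2832
step 4: x_pred=3.5990  r=-2.9490  x^+=1.7647  v^+=0.7162  a^+=0.3033
step 5: x_pred=2.4444  r=-6.7644  x^+=-1.7631  v^+=-0.8169  a^+=-1.9443
step 6: x_pred=-3.0625  r=0.0325  x^+=-3.0423  v^+=-2.3832  a^+=-1.9335
step 7: x_pred=-5.6069  r=3.2569  x^+=-3.5811  v^+=-3.0928  a^+=-0.8513
step 8: x_pred=-6.3656  r=6.2156  x^+=-2.4995  v^+=-2.1479  a^+=1.2139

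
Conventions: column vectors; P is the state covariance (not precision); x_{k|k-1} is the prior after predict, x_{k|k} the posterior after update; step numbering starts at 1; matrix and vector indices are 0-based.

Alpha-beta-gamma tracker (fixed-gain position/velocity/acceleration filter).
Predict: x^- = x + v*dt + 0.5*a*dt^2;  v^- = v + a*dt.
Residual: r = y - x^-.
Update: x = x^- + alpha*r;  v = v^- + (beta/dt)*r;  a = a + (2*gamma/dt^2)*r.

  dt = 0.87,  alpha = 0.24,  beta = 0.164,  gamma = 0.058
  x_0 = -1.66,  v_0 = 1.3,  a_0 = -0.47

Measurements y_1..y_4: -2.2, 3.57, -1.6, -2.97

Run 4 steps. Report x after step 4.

x_post = -0.3631

step 1: x_pred=-0.7069  r=-1.4931  x^+=-1.0652  v^+=0.6096  a^+=-0.6988
step 2: x_pred=-0.7993  r=4.3693  x^+=0.2493  v^+=0.8253  a^+=-0.0292
step 3: x_pred=0.9563  r=-2.5563  x^+=0.3428  v^+=0.3180  a^+=-0.4210
step 4: x_pred=0.4601  r=-3.4301  x^+=-0.3631  v^+=-0.6948  a^+=-0.9467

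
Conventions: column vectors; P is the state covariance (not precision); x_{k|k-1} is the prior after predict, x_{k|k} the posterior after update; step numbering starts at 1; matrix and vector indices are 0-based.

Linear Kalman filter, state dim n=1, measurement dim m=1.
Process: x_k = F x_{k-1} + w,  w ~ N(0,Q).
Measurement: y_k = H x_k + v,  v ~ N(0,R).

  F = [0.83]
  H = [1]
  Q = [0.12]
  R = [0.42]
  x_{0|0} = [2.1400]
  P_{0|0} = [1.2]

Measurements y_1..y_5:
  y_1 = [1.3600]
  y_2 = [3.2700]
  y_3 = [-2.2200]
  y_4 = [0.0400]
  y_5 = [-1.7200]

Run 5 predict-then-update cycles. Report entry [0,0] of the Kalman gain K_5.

K[0,0] = 0.3452

step 1: x^-=[1.7762]  P^-=[0.9467]  S=[1.3667]  K=[0.6927]  nu=[-0.4162]  x^+=[1.4879]  P^+=[0.2909]
step 2: x^-=[1.2350]  P^-=[0.3204]  S=[0.7404]  K=[0.4328]  nu=[2.0350]  x^+=[2.1156]  P^+=[0.1818]
step 3: x^-=[1.7560]  P^-=[0.2452]  S=[0.6652]  K=[0.3686]  nu=[-3.9760]  x^+=[0.2903]  P^+=[0.1548]
step 4: x^-=[0.2410]  P^-=[0.2267]  S=[0.6467]  K=[0.3505]  nu=[-0.2010]  x^+=[0.1705]  P^+=[0.1472]
step 5: x^-=[0.1415]  P^-=[0.2214]  S=[0.6414]  K=[0.3452]  nu=[-1.8615]  x^+=[-0.5011]  P^+=[0.1450]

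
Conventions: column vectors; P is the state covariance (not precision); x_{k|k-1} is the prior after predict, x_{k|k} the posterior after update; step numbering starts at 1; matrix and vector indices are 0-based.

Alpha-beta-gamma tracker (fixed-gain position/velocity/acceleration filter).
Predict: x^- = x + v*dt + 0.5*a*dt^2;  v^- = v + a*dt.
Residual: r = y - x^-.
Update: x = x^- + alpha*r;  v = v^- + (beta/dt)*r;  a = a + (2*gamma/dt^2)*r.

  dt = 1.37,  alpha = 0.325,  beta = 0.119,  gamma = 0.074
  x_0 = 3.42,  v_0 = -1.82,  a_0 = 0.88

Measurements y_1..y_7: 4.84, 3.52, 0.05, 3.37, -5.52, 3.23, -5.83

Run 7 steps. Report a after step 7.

step 1: x_pred=1.7524  r=3.0876  x^+=2.7559  v^+=-0.3462  a^+=1.1235
step 2: x_pred=3.3359  r=0.1841  x^+=3.3957  v^+=1.2089  a^+=1.1380
step 3: x_pred=6.1199  r=-6.0699  x^+=4.1472  v^+=2.2407  a^+=0.6593
step 4: x_pred=7.8357  r=-4.4657  x^+=6.3844  v^+=2.7561  a^+=0.3072
step 5: x_pred=10.4486  r=-15.9686  x^+=5.2588  v^+=1.7900  a^+=-0.9520
step 6: x_pred=6.8177  r=-3.5877  x^+=5.6517  v^+=0.1741  a^+=-1.2349
step 7: x_pred=4.7314  r=-10.5614  x^+=1.2989  v^+=-2.4350  a^+=-2.0677

a_post = -2.0677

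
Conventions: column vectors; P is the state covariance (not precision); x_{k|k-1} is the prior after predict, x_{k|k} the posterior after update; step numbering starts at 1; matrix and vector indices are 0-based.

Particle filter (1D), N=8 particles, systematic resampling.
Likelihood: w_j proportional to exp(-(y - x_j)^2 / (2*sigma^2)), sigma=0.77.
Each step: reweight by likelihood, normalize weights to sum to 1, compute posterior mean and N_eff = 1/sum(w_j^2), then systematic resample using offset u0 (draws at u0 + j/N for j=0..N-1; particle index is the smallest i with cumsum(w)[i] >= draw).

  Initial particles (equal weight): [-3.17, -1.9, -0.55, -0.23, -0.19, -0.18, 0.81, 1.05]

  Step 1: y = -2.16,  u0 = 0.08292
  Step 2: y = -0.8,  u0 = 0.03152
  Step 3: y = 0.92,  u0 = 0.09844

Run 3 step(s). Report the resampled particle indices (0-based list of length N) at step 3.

step 1: w=[0.2646, 0.5909, 0.0703, 0.0270, 0.0237, 0.0229, 0.0004, 0.0001]  mean=-2.0147  Neff=2.3476  idx=[0, 0, 1, 1, 1, 1, 1, 4]
step 2: w=[0.0034, 0.0034, 0.1413, 0.1413, 0.1413, 0.1413, 0.1413, 0.2865]  mean=-1.4188  Neff=5.4955  idx=[2, 3, 3, 4, 5, 6, 7, 7]
step 3: w=[0.0017, 0.0017, 0.0017, 0.0017, 0.0017, 0.0017, 0.4949, 0.4949]  mean=-0.2076  Neff=2.0416  idx=[6, 6, 6, 6, 7, 7, 7, 7]

resampled_idx = [6, 6, 6, 6, 7, 7, 7, 7]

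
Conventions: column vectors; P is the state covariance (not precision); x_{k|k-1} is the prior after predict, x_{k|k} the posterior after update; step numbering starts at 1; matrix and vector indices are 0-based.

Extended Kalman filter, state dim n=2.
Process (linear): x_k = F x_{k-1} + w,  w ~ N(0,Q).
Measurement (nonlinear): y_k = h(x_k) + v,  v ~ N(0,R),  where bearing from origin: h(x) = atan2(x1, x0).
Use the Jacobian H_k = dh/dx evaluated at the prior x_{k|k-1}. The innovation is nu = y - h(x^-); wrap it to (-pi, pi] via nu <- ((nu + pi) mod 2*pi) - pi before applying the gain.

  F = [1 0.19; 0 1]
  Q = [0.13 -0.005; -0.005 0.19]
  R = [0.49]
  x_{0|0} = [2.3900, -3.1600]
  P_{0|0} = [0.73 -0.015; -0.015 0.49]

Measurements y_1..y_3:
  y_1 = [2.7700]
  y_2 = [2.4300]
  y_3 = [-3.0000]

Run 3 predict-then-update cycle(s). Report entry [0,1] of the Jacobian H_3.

step 1: x^-=[1.7896, -3.1600]  P^-=[0.8720 0.0731; 0.0731 0.6800]  H_jac=[0.2396 0.1357]  S=[0.5573]  K=[0.3927; 0.1970]  nu=[-2.4577]  x^+=[0.8245, -3.6441]  P^+=[0.7860 0.0300; 0.0300 0.6584]
step 2: x^-=[0.1321, -3.6441]  P^-=[0.9512 0.1501; 0.1501 0.8484]  H_jac=[0.2741 0.0099]  S=[0.5623]  K=[0.4662; 0.0881]  nu=[-2.3186]  x^+=[-0.9489, -3.8485]  P^+=[0.8290 0.1270; 0.1270 0.8440]
step 3: x^-=[-1.6801, -3.8485]  P^-=[1.0377 0.2823; 0.2823 1.0340]  H_jac=[0.2182 -0.0953]  S=[0.5371]  K=[0.3716; -0.0687]  nu=[-1.0176]  x^+=[-2.0582, -3.7786]  P^+=[0.9635 0.2960; 0.2960 1.0315]

H_jac[0,1] = -0.0953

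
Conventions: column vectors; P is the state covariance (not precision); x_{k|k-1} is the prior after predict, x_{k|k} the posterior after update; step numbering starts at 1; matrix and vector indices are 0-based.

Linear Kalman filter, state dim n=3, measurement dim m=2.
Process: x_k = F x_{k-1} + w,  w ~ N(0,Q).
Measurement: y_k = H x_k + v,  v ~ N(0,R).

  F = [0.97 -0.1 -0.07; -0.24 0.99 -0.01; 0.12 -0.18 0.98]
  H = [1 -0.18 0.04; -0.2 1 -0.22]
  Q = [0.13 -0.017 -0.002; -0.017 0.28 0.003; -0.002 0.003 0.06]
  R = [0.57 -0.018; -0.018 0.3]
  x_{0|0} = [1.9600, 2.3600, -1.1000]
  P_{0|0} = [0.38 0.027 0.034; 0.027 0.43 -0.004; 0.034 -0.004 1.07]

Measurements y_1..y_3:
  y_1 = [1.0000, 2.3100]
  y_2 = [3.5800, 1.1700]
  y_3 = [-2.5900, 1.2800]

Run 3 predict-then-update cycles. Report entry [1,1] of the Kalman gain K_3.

K[1,1] = 0.5746

step 1: x^-=[1.7422, 1.8770, -1.2676]  P^-=[0.4872 -0.1202 0.0039; -0.1202 0.7108 -0.1026; 0.0039 -0.1026 1.1153]  S=[1.1270 -0.3868; -0.3868 1.1779]  K=[0.4372 -0.0419; -0.0035 0.6419; -0.0475 -0.3117]  nu=[-0.3536, 0.5026]  x^+=[1.5665, 2.2009, -1.4074]  P^+=[0.2555 0.0218 -0.0400; 0.0218 0.2237 0.1215; -0.0400 0.1215 1.0098]
step 2: x^-=[1.3980, 1.8170, -1.5875]  P^-=[0.3805 -0.0850 -0.0896; -0.0850 0.5011 0.0770; -0.0896 0.0770 0.9875]  S=[0.9906 -0.2545; -0.2545 0.8564]  K=[0.3827 -0.0514; -0.0253 0.5777; -0.1097 -0.1755]  nu=[2.5726, -0.7166]  x^+=[2.4193, 1.3378, -1.7439]  P^+=[0.2231 0.0066 -0.0714; 0.0066 0.2072 0.1460; -0.0714 0.1460 0.9590]
step 3: x^-=[2.3350, 0.7612, -1.6595]  P^-=[0.3572 -0.0928 -0.1191; -0.0928 0.4897 0.1101; -0.1191 0.1101 0.9223]  S=[0.9668 -0.2459; -0.2459 0.8268]  K=[0.3671 -0.0577; -0.0364 0.5746; -0.1371 -0.1242]  nu=[-4.7216, 0.6207]  x^+=[0.5659, 1.2899, -1.0892]  P^+=[0.2137 -0.0000 -0.0856; -0.0000 0.2052 0.1460; -0.0856 0.1460 0.8998]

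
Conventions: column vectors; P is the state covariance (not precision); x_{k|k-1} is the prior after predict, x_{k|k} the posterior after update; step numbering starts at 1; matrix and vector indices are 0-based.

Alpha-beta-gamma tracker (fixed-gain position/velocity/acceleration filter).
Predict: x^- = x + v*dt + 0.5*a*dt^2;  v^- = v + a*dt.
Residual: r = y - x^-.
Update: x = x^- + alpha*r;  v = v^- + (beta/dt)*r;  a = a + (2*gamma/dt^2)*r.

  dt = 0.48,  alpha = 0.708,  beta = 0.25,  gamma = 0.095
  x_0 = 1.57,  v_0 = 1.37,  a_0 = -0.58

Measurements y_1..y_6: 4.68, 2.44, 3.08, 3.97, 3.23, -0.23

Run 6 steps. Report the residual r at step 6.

step 1: x_pred=2.1608  r=2.5192  x^+=3.9444  v^+=2.4037  a^+=1.4975
step 2: x_pred=5.2707  r=-2.8307  x^+=3.2666  v^+=1.6482  a^+=-0.8368
step 3: x_pred=3.9613  r=-0.8813  x^+=3.3373  v^+=0.7875  a^+=-1.5636
step 4: x_pred=3.5352  r=0.4348  x^+=3.8430  v^+=0.2634  a^+=-1.2050
step 5: x_pred=3.8307  r=-0.6007  x^+=3.4054  v^+=-0.6278  a^+=-1.7004
step 6: x_pred=2.9082  r=-3.1382  x^+=0.6863  v^+=-3.0785  a^+=-4.2883

resid = -3.1382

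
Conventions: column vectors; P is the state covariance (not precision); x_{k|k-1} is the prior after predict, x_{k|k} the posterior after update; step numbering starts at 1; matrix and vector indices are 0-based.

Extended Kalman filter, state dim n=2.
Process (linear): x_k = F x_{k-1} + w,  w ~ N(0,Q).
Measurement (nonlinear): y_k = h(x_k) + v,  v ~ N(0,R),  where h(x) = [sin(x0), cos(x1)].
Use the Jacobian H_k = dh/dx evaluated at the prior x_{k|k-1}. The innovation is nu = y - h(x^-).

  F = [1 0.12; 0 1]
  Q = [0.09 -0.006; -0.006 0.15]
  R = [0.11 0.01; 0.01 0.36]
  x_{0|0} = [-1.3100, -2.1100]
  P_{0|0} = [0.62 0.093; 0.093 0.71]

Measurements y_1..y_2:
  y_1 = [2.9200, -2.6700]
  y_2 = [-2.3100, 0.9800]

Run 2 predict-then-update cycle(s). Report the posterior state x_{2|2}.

x_post = [-0.3971, -4.7720]

step 1: x^-=[-1.5632, -2.1100]  P^-=[0.7425 0.1722; 0.1722 0.8600]  H_jac=[0.0076 0.0000; 0.0000 0.8581]  S=[0.1100 0.0111; 0.0111 0.9933]  K=[0.0363 0.1484; -0.0633 0.7437]  nu=[3.9200, -2.1565]  x^+=[-1.7410, -3.9619]  P^+=[0.7204 0.0627; 0.0627 0.3113]
step 2: x^-=[-2.2164, -3.9619]  P^-=[0.8299 0.0940; 0.0940 0.4613]  H_jac=[-0.6017 0.0000; 0.0000 -0.7313]  S=[0.4105 0.0514; 0.0514 0.6067]  K=[-1.2153 -0.0104; -0.0690 -0.5502]  nu=[-1.5113, 1.6620]  x^+=[-0.3971, -4.7720]  P^+=[0.2223 0.0218; 0.0218 0.2718]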